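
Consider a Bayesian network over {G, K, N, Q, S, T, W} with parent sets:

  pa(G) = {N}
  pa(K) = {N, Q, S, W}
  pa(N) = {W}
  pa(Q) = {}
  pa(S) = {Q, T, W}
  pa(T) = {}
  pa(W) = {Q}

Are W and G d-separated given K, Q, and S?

Enumerating the 6 paths from W to G and testing each for blocking by {K, Q, S}:
Path 1: W ← Q → S → K ← N → G
  Q is a fork here and Q is conditioned on, so the path is blocked at Q.
Path 2: W ← Q → K ← N → G
  Q is a fork here and Q is conditioned on, so the path is blocked at Q.
Path 3: W → N → G
  N is a chain and N is not conditioned on — no node blocks this path, so it is active.
Path 4: W → S ← Q → K ← N → G
  Q is a fork here and Q is conditioned on, so the path is blocked at Q.
Path 5: W → S → K ← N → G
  S is a chain here and S is conditioned on, so the path is blocked at S.
Path 6: W → K ← N → G
  K is a collider and K is conditioned on, which opens it; N is a fork and N is not conditioned on — no node blocks this path, so it is active.
At least one path is unblocked, so d-separation fails.

No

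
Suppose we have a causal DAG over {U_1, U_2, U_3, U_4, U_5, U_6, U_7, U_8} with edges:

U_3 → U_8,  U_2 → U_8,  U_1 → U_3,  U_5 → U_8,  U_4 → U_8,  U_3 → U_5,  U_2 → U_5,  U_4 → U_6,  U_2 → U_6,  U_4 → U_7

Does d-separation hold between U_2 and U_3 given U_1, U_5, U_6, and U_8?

6 paths connect U_2 and U_3; each must be blocked for d-separation to hold:
  1. U_2 → U_8 ← U_3 — U_8:collider[open] ⇒ active
  2. U_2 → U_8 ← U_5 ← U_3 — U_8:collider[open]; U_5:chain[blocks] ⇒ blocked
  3. U_2 → U_5 → U_8 ← U_3 — U_5:chain[blocks]; U_8:collider[open] ⇒ blocked
  4. U_2 → U_5 ← U_3 — U_5:collider[open] ⇒ active
  5. U_2 → U_6 ← U_4 → U_8 ← U_3 — U_6:collider[open]; U_4:fork[open]; U_8:collider[open] ⇒ active
  6. U_2 → U_6 ← U_4 → U_8 ← U_5 ← U_3 — U_6:collider[open]; U_4:fork[open]; U_8:collider[open]; U_5:chain[blocks] ⇒ blocked
Because an active path exists, U_2 and U_3 are not d-separated.

No — U_2 and U_3 are not d-separated given {U_1, U_5, U_6, U_8}.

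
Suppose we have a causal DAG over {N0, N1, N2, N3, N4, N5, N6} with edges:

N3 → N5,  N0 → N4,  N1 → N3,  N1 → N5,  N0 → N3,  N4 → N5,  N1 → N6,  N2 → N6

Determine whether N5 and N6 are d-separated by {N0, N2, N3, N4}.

3 paths connect N5 and N6; each must be blocked for d-separation to hold:
Path 1: N5 ← N1 → N6
  N1 is a fork and N1 is not conditioned on — no node blocks this path, so it is active.
Path 2: N5 ← N3 ← N1 → N6
  N3 is a chain here and N3 is conditioned on, so the path is blocked at N3.
Path 3: N5 ← N4 ← N0 → N3 ← N1 → N6
  N4 is a chain here and N4 is conditioned on, so the path is blocked at N4.
At least one path is unblocked, so d-separation fails.

No — N5 and N6 are not d-separated given {N0, N2, N3, N4}.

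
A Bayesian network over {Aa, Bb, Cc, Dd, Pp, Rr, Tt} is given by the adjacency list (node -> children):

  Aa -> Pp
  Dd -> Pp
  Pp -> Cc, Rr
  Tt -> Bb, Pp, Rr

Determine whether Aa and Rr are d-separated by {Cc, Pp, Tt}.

2 paths connect Aa and Rr; each must be blocked for d-separation to hold:
  1. Aa → Pp ← Tt → Rr — Pp:collider[open]; Tt:fork[blocks] ⇒ blocked
  2. Aa → Pp → Rr — Pp:chain[blocks] ⇒ blocked
Since every path is blocked, d-separation holds.

Yes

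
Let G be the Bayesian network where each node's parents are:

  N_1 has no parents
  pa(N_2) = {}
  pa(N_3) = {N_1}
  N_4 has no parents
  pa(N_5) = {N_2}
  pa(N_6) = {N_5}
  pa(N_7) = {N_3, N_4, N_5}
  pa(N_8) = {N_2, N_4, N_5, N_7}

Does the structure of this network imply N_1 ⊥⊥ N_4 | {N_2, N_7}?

No

4 paths connect N_1 and N_4; each must be blocked for d-separation to hold:
  1. N_1 → N_3 → N_7 ← N_4 — N_3:chain[open]; N_7:collider[open] ⇒ active
  2. N_1 → N_3 → N_7 ← N_5 ← N_2 → N_8 ← N_4 — N_3:chain[open]; N_7:collider[open]; N_5:chain[open]; N_2:fork[blocks]; N_8:collider[blocks] ⇒ blocked
  3. N_1 → N_3 → N_7 ← N_5 → N_8 ← N_4 — N_3:chain[open]; N_7:collider[open]; N_5:fork[open]; N_8:collider[blocks] ⇒ blocked
  4. N_1 → N_3 → N_7 → N_8 ← N_4 — N_3:chain[open]; N_7:chain[blocks]; N_8:collider[blocks] ⇒ blocked
At least one path is unblocked, so d-separation fails.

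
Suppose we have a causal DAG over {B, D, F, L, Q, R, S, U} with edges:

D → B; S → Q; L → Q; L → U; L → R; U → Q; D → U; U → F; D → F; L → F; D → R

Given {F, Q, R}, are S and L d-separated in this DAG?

We examine all 6 paths between S and L:
  1. S → Q ← L — Q:collider[open] ⇒ active
  2. S → Q ← U ← L — Q:collider[open]; U:chain[open] ⇒ active
  3. S → Q ← U → F ← L — Q:collider[open]; U:fork[open]; F:collider[open] ⇒ active
  4. S → Q ← U → F ← D → R ← L — Q:collider[open]; U:fork[open]; F:collider[open]; D:fork[open]; R:collider[open] ⇒ active
  5. S → Q ← U ← D → R ← L — Q:collider[open]; U:chain[open]; D:fork[open]; R:collider[open] ⇒ active
  6. S → Q ← U ← D → F ← L — Q:collider[open]; U:chain[open]; D:fork[open]; F:collider[open] ⇒ active
Because an active path exists, S and L are not d-separated.

No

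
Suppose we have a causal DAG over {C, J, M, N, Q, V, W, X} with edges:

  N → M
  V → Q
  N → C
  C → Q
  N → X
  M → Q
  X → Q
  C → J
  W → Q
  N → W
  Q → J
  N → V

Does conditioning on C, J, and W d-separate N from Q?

We examine all 6 paths between N and Q:
Path 1: N → V → Q
  V is a chain and V is not conditioned on — no node blocks this path, so it is active.
Path 2: N → M → Q
  M is a chain and M is not conditioned on — no node blocks this path, so it is active.
Path 3: N → X → Q
  X is a chain and X is not conditioned on — no node blocks this path, so it is active.
Path 4: N → W → Q
  W is a chain here and W is conditioned on, so the path is blocked at W.
Path 5: N → C → J ← Q
  C is a chain here and C is conditioned on, so the path is blocked at C.
Path 6: N → C → Q
  C is a chain here and C is conditioned on, so the path is blocked at C.
At least one path is unblocked, so d-separation fails.

No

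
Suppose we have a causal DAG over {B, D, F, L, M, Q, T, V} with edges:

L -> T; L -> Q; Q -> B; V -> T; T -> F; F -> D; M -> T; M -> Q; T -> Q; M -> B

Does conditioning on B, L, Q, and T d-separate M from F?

5 paths connect M and F; each must be blocked for d-separation to hold:
Path 1: M → B ← Q ← L → T → F
  Q is a chain here and Q is conditioned on, so the path is blocked at Q.
Path 2: M → B ← Q ← T → F
  Q is a chain here and Q is conditioned on, so the path is blocked at Q.
Path 3: M → Q ← L → T → F
  L is a fork here and L is conditioned on, so the path is blocked at L.
Path 4: M → Q ← T → F
  T is a fork here and T is conditioned on, so the path is blocked at T.
Path 5: M → T → F
  T is a chain here and T is conditioned on, so the path is blocked at T.
Every path is blocked, so M and F are d-separated given {B, L, Q, T}.

Yes — M and F are d-separated given {B, L, Q, T}.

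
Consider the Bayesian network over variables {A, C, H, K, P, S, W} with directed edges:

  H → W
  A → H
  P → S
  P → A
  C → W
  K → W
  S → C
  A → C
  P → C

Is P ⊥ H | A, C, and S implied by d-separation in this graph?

Yes — P and H are d-separated given {A, C, S}.

We examine all 6 paths between P and H:
Path 1: P → S → C → W ← H
  S is a chain here and S is conditioned on, so the path is blocked at S.
Path 2: P → S → C ← A → H
  S is a chain here and S is conditioned on, so the path is blocked at S.
Path 3: P → A → H
  A is a chain here and A is conditioned on, so the path is blocked at A.
Path 4: P → A → C → W ← H
  A is a chain here and A is conditioned on, so the path is blocked at A.
Path 5: P → C → W ← H
  C is a chain here and C is conditioned on, so the path is blocked at C.
Path 6: P → C ← A → H
  A is a fork here and A is conditioned on, so the path is blocked at A.
All paths are blocked; P ⊥ H | {A, C, S} holds.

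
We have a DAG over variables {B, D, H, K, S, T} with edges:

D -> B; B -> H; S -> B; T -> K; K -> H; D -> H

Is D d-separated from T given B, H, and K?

Yes

There are 2 undirected paths between D and T; checking each against the conditioning set {B, H, K}:
Path 1: D → H ← K ← T
  K is a chain here and K is conditioned on, so the path is blocked at K.
Path 2: D → B → H ← K ← T
  B is a chain here and B is conditioned on, so the path is blocked at B.
Since every path is blocked, d-separation holds.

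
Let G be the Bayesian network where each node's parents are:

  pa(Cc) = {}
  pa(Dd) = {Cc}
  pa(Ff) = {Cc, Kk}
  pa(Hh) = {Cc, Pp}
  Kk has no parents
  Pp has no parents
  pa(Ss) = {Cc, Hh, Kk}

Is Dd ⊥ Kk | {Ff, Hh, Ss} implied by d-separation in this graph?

No

3 paths connect Dd and Kk; each must be blocked for d-separation to hold:
Path 1: Dd ← Cc → Ss ← Kk
  Cc is a fork and Cc is not conditioned on; Ss is a collider and Ss is conditioned on, which opens it — no node blocks this path, so it is active.
Path 2: Dd ← Cc → Hh → Ss ← Kk
  Hh is a chain here and Hh is conditioned on, so the path is blocked at Hh.
Path 3: Dd ← Cc → Ff ← Kk
  Cc is a fork and Cc is not conditioned on; Ff is a collider and Ff is conditioned on, which opens it — no node blocks this path, so it is active.
At least one path is unblocked, so d-separation fails.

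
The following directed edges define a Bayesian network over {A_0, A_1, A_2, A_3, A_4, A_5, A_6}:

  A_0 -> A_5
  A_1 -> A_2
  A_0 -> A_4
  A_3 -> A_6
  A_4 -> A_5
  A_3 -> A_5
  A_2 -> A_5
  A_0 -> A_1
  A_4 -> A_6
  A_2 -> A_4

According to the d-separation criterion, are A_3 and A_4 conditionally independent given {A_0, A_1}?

Enumerating the 6 paths from A_3 to A_4 and testing each for blocking by {A_0, A_1}:
Path 1: A_3 → A_6 ← A_4
  A_6 is a collider here and neither A_6 nor any of its descendants is conditioned on, so the collider stays closed — the path is blocked at A_6.
Path 2: A_3 → A_5 ← A_4
  A_5 is a collider here and neither A_5 nor any of its descendants is conditioned on, so the collider stays closed — the path is blocked at A_5.
Path 3: A_3 → A_5 ← A_0 → A_4
  A_5 is a collider here and neither A_5 nor any of its descendants is conditioned on, so the collider stays closed — the path is blocked at A_5.
Path 4: A_3 → A_5 ← A_0 → A_1 → A_2 → A_4
  A_5 is a collider here and neither A_5 nor any of its descendants is conditioned on, so the collider stays closed — the path is blocked at A_5.
Path 5: A_3 → A_5 ← A_2 → A_4
  A_5 is a collider here and neither A_5 nor any of its descendants is conditioned on, so the collider stays closed — the path is blocked at A_5.
Path 6: A_3 → A_5 ← A_2 ← A_1 ← A_0 → A_4
  A_5 is a collider here and neither A_5 nor any of its descendants is conditioned on, so the collider stays closed — the path is blocked at A_5.
Every path is blocked, so A_3 and A_4 are d-separated given {A_0, A_1}.

Yes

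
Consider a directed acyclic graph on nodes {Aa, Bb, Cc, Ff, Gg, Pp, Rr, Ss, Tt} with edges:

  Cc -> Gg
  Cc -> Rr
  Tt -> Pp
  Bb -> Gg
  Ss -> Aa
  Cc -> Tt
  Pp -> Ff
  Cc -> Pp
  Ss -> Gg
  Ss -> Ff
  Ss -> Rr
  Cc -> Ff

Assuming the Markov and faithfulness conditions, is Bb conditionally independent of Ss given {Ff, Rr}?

We examine all 5 paths between Bb and Ss:
  1. Bb → Gg ← Cc → Rr ← Ss — Gg:collider[blocks]; Cc:fork[open]; Rr:collider[open] ⇒ blocked
  2. Bb → Gg ← Cc → Pp → Ff ← Ss — Gg:collider[blocks]; Cc:fork[open]; Pp:chain[open]; Ff:collider[open] ⇒ blocked
  3. Bb → Gg ← Cc → Tt → Pp → Ff ← Ss — Gg:collider[blocks]; Cc:fork[open]; Tt:chain[open]; Pp:chain[open]; Ff:collider[open] ⇒ blocked
  4. Bb → Gg ← Cc → Ff ← Ss — Gg:collider[blocks]; Cc:fork[open]; Ff:collider[open] ⇒ blocked
  5. Bb → Gg ← Ss — Gg:collider[blocks] ⇒ blocked
Every path is blocked, so Bb and Ss are d-separated given {Ff, Rr}.

Yes — Bb and Ss are d-separated given {Ff, Rr}.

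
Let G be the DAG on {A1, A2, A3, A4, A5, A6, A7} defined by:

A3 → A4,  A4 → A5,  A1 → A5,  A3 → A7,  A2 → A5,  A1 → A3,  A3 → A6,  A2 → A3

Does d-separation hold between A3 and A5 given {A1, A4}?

We examine all 3 paths between A3 and A5:
Path 1: A3 ← A1 → A5
  A1 is a fork here and A1 is conditioned on, so the path is blocked at A1.
Path 2: A3 ← A2 → A5
  A2 is a fork and A2 is not conditioned on — no node blocks this path, so it is active.
Path 3: A3 → A4 → A5
  A4 is a chain here and A4 is conditioned on, so the path is blocked at A4.
At least one path is unblocked, so d-separation fails.

No — A3 and A5 are not d-separated given {A1, A4}.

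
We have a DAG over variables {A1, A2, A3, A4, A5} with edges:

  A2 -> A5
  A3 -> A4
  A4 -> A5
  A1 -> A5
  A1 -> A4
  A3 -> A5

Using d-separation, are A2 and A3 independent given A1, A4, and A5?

Enumerating the 3 paths from A2 to A3 and testing each for blocking by {A1, A4, A5}:
Path 1: A2 → A5 ← A1 → A4 ← A3
  A1 is a fork here and A1 is conditioned on, so the path is blocked at A1.
Path 2: A2 → A5 ← A3
  A5 is a collider and A5 is conditioned on, which opens it — no node blocks this path, so it is active.
Path 3: A2 → A5 ← A4 ← A3
  A4 is a chain here and A4 is conditioned on, so the path is blocked at A4.
Because an active path exists, A2 and A3 are not d-separated.

No — A2 and A3 are not d-separated given {A1, A4, A5}.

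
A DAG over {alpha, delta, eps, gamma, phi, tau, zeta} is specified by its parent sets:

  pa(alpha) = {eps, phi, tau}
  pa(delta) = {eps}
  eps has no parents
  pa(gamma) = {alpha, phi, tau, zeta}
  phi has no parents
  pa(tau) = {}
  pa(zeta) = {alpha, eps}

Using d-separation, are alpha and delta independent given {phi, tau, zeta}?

No

5 paths connect alpha and delta; each must be blocked for d-separation to hold:
Path 1: alpha ← tau → gamma ← zeta ← eps → delta
  tau is a fork here and tau is conditioned on, so the path is blocked at tau.
Path 2: alpha ← phi → gamma ← zeta ← eps → delta
  phi is a fork here and phi is conditioned on, so the path is blocked at phi.
Path 3: alpha → zeta ← eps → delta
  zeta is a collider and zeta is conditioned on, which opens it; eps is a fork and eps is not conditioned on — no node blocks this path, so it is active.
Path 4: alpha → gamma ← zeta ← eps → delta
  gamma is a collider here and neither gamma nor any of its descendants is conditioned on, so the collider stays closed — the path is blocked at gamma.
Path 5: alpha ← eps → delta
  eps is a fork and eps is not conditioned on — no node blocks this path, so it is active.
Since the path alpha → zeta ← eps → delta is active, alpha and delta are not d-separated given {phi, tau, zeta}.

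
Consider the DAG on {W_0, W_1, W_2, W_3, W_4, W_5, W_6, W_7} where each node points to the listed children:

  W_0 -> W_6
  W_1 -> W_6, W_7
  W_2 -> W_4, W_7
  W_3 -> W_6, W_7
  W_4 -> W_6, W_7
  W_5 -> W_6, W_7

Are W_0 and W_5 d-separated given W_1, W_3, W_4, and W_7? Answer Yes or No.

Enumerating the 5 paths from W_0 to W_5 and testing each for blocking by {W_1, W_3, W_4, W_7}:
Path 1: W_0 → W_6 ← W_1 → W_7 ← W_5
  W_6 is a collider here and neither W_6 nor any of its descendants is conditioned on, so the collider stays closed — the path is blocked at W_6.
Path 2: W_0 → W_6 ← W_4 → W_7 ← W_5
  W_6 is a collider here and neither W_6 nor any of its descendants is conditioned on, so the collider stays closed — the path is blocked at W_6.
Path 3: W_0 → W_6 ← W_4 ← W_2 → W_7 ← W_5
  W_6 is a collider here and neither W_6 nor any of its descendants is conditioned on, so the collider stays closed — the path is blocked at W_6.
Path 4: W_0 → W_6 ← W_3 → W_7 ← W_5
  W_6 is a collider here and neither W_6 nor any of its descendants is conditioned on, so the collider stays closed — the path is blocked at W_6.
Path 5: W_0 → W_6 ← W_5
  W_6 is a collider here and neither W_6 nor any of its descendants is conditioned on, so the collider stays closed — the path is blocked at W_6.
Since every path is blocked, d-separation holds.

Yes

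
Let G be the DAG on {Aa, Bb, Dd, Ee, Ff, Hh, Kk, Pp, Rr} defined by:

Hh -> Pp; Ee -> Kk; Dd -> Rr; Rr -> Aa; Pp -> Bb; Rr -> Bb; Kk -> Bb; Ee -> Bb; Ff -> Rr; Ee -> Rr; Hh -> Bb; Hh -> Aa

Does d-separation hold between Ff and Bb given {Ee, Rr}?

Yes

5 paths connect Ff and Bb; each must be blocked for d-separation to hold:
Path 1: Ff → Rr ← Ee → Kk → Bb
  Ee is a fork here and Ee is conditioned on, so the path is blocked at Ee.
Path 2: Ff → Rr ← Ee → Bb
  Ee is a fork here and Ee is conditioned on, so the path is blocked at Ee.
Path 3: Ff → Rr → Aa ← Hh → Pp → Bb
  Rr is a chain here and Rr is conditioned on, so the path is blocked at Rr.
Path 4: Ff → Rr → Aa ← Hh → Bb
  Rr is a chain here and Rr is conditioned on, so the path is blocked at Rr.
Path 5: Ff → Rr → Bb
  Rr is a chain here and Rr is conditioned on, so the path is blocked at Rr.
Since every path is blocked, d-separation holds.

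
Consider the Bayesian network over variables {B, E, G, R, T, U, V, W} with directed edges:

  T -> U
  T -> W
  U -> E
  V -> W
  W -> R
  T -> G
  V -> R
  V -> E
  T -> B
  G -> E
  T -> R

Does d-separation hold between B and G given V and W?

There are 6 undirected paths between B and G; checking each against the conditioning set {V, W}:
  1. B ← T → R ← V → E ← G — T:fork[open]; R:collider[blocks]; V:fork[blocks]; E:collider[blocks] ⇒ blocked
  2. B ← T → R ← W ← V → E ← G — T:fork[open]; R:collider[blocks]; W:chain[blocks]; V:fork[blocks]; E:collider[blocks] ⇒ blocked
  3. B ← T → U → E ← G — T:fork[open]; U:chain[open]; E:collider[blocks] ⇒ blocked
  4. B ← T → G — T:fork[open] ⇒ active
  5. B ← T → W → R ← V → E ← G — T:fork[open]; W:chain[blocks]; R:collider[blocks]; V:fork[blocks]; E:collider[blocks] ⇒ blocked
  6. B ← T → W ← V → E ← G — T:fork[open]; W:collider[open]; V:fork[blocks]; E:collider[blocks] ⇒ blocked
At least one path is unblocked, so d-separation fails.

No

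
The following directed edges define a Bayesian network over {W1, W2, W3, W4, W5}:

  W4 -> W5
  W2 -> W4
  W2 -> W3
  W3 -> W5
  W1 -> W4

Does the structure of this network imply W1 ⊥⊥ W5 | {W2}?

There are 2 undirected paths between W1 and W5; checking each against the conditioning set {W2}:
Path 1: W1 → W4 → W5
  W4 is a chain and W4 is not conditioned on — no node blocks this path, so it is active.
Path 2: W1 → W4 ← W2 → W3 → W5
  W4 is a collider here and neither W4 nor any of its descendants is conditioned on, so the collider stays closed — the path is blocked at W4.
Since the path W1 → W4 → W5 is active, W1 and W5 are not d-separated given {W2}.

No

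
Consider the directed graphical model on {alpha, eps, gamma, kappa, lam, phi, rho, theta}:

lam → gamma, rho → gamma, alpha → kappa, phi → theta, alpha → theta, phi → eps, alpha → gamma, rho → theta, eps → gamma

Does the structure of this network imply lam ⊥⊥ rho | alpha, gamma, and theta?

3 paths connect lam and rho; each must be blocked for d-separation to hold:
Path 1: lam → gamma ← rho
  gamma is a collider and gamma is conditioned on, which opens it — no node blocks this path, so it is active.
Path 2: lam → gamma ← alpha → theta ← rho
  alpha is a fork here and alpha is conditioned on, so the path is blocked at alpha.
Path 3: lam → gamma ← eps ← phi → theta ← rho
  gamma is a collider and gamma is conditioned on, which opens it; eps is a chain and eps is not conditioned on; phi is a fork and phi is not conditioned on; theta is a collider and theta is conditioned on, which opens it — no node blocks this path, so it is active.
At least one path is unblocked, so d-separation fails.

No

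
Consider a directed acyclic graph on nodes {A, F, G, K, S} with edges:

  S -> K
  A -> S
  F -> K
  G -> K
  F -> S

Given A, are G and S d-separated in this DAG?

Enumerating the 2 paths from G to S and testing each for blocking by {A}:
Path 1: G → K ← S
  K is a collider here and neither K nor any of its descendants is conditioned on, so the collider stays closed — the path is blocked at K.
Path 2: G → K ← F → S
  K is a collider here and neither K nor any of its descendants is conditioned on, so the collider stays closed — the path is blocked at K.
Every path is blocked, so G and S are d-separated given {A}.

Yes — G and S are d-separated given {A}.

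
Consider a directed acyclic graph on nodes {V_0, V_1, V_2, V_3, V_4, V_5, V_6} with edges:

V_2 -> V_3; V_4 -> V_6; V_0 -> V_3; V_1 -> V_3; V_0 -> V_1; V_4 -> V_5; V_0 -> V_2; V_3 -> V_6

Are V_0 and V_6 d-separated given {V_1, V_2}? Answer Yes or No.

3 paths connect V_0 and V_6; each must be blocked for d-separation to hold:
Path 1: V_0 → V_3 → V_6
  V_3 is a chain and V_3 is not conditioned on — no node blocks this path, so it is active.
Path 2: V_0 → V_1 → V_3 → V_6
  V_1 is a chain here and V_1 is conditioned on, so the path is blocked at V_1.
Path 3: V_0 → V_2 → V_3 → V_6
  V_2 is a chain here and V_2 is conditioned on, so the path is blocked at V_2.
Because an active path exists, V_0 and V_6 are not d-separated.

No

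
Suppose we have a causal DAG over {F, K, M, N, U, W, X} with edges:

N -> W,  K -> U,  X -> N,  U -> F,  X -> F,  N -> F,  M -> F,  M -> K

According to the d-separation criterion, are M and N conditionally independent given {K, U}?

We examine all 4 paths between M and N:
Path 1: M → K → U → F ← N
  K is a chain here and K is conditioned on, so the path is blocked at K.
Path 2: M → K → U → F ← X → N
  K is a chain here and K is conditioned on, so the path is blocked at K.
Path 3: M → F ← N
  F is a collider here and neither F nor any of its descendants is conditioned on, so the collider stays closed — the path is blocked at F.
Path 4: M → F ← X → N
  F is a collider here and neither F nor any of its descendants is conditioned on, so the collider stays closed — the path is blocked at F.
All paths are blocked; M ⊥ N | {K, U} holds.

Yes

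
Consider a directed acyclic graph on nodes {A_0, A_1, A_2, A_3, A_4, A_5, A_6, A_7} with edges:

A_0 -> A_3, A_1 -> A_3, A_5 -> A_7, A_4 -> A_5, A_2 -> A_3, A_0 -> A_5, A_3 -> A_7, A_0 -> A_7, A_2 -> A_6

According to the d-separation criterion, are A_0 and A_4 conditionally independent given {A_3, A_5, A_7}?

3 paths connect A_0 and A_4; each must be blocked for d-separation to hold:
Path 1: A_0 → A_3 → A_7 ← A_5 ← A_4
  A_3 is a chain here and A_3 is conditioned on, so the path is blocked at A_3.
Path 2: A_0 → A_5 ← A_4
  A_5 is a collider and A_5 is conditioned on, which opens it — no node blocks this path, so it is active.
Path 3: A_0 → A_7 ← A_5 ← A_4
  A_5 is a chain here and A_5 is conditioned on, so the path is blocked at A_5.
Since the path A_0 → A_5 ← A_4 is active, A_0 and A_4 are not d-separated given {A_3, A_5, A_7}.

No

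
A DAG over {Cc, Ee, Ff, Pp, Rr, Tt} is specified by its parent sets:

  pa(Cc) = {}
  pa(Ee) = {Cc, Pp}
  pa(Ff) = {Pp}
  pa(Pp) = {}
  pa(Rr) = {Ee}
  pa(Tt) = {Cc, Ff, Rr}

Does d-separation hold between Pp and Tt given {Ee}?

No

3 paths connect Pp and Tt; each must be blocked for d-separation to hold:
Path 1: Pp → Ff → Tt
  Ff is a chain and Ff is not conditioned on — no node blocks this path, so it is active.
Path 2: Pp → Ee → Rr → Tt
  Ee is a chain here and Ee is conditioned on, so the path is blocked at Ee.
Path 3: Pp → Ee ← Cc → Tt
  Ee is a collider and Ee is conditioned on, which opens it; Cc is a fork and Cc is not conditioned on — no node blocks this path, so it is active.
Because an active path exists, Pp and Tt are not d-separated.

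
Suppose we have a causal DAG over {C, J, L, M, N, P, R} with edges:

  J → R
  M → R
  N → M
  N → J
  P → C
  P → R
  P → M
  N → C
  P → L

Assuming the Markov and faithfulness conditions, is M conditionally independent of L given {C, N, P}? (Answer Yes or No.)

Yes — M and L are d-separated given {C, N, P}.

There are 5 undirected paths between M and L; checking each against the conditioning set {C, N, P}:
  1. M ← N → J → R ← P → L — N:fork[blocks]; J:chain[open]; R:collider[blocks]; P:fork[blocks] ⇒ blocked
  2. M ← N → C ← P → L — N:fork[blocks]; C:collider[open]; P:fork[blocks] ⇒ blocked
  3. M → R ← J ← N → C ← P → L — R:collider[blocks]; J:chain[open]; N:fork[blocks]; C:collider[open]; P:fork[blocks] ⇒ blocked
  4. M → R ← P → L — R:collider[blocks]; P:fork[blocks] ⇒ blocked
  5. M ← P → L — P:fork[blocks] ⇒ blocked
All paths are blocked; M ⊥ L | {C, N, P} holds.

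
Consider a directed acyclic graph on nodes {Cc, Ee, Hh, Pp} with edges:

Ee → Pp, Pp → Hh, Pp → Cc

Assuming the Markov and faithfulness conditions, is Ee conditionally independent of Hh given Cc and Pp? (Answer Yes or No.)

Yes

The only undirected path from Ee to Hh is:
Path 1: Ee → Pp → Hh
  Pp is a chain here and Pp is conditioned on, so the path is blocked at Pp.
Every path is blocked, so Ee and Hh are d-separated given {Cc, Pp}.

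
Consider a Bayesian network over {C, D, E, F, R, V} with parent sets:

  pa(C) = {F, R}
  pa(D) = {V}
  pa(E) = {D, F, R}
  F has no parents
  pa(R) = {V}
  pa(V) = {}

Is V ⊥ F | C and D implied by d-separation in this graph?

4 paths connect V and F; each must be blocked for d-separation to hold:
Path 1: V → R → C ← F
  R is a chain and R is not conditioned on; C is a collider and C is conditioned on, which opens it — no node blocks this path, so it is active.
Path 2: V → R → E ← F
  E is a collider here and neither E nor any of its descendants is conditioned on, so the collider stays closed — the path is blocked at E.
Path 3: V → D → E ← F
  D is a chain here and D is conditioned on, so the path is blocked at D.
Path 4: V → D → E ← R → C ← F
  D is a chain here and D is conditioned on, so the path is blocked at D.
Since the path V → R → C ← F is active, V and F are not d-separated given {C, D}.

No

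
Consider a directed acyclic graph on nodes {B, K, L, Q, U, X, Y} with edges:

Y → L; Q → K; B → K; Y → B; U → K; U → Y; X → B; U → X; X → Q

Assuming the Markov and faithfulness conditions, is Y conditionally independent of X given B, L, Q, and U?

6 paths connect Y and X; each must be blocked for d-separation to hold:
Path 1: Y ← U → K ← Q ← X
  U is a fork here and U is conditioned on, so the path is blocked at U.
Path 2: Y ← U → K ← B ← X
  U is a fork here and U is conditioned on, so the path is blocked at U.
Path 3: Y ← U → X
  U is a fork here and U is conditioned on, so the path is blocked at U.
Path 4: Y → B → K ← U → X
  B is a chain here and B is conditioned on, so the path is blocked at B.
Path 5: Y → B → K ← Q ← X
  B is a chain here and B is conditioned on, so the path is blocked at B.
Path 6: Y → B ← X
  B is a collider and B is conditioned on, which opens it — no node blocks this path, so it is active.
Since the path Y → B ← X is active, Y and X are not d-separated given {B, L, Q, U}.

No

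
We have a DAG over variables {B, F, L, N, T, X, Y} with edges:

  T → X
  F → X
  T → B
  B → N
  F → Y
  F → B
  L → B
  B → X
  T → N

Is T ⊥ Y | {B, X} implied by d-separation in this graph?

No

There are 6 undirected paths between T and Y; checking each against the conditioning set {B, X}:
Path 1: T → X ← B ← F → Y
  B is a chain here and B is conditioned on, so the path is blocked at B.
Path 2: T → X ← F → Y
  X is a collider and X is conditioned on, which opens it; F is a fork and F is not conditioned on — no node blocks this path, so it is active.
Path 3: T → N ← B → X ← F → Y
  N is a collider here and neither N nor any of its descendants is conditioned on, so the collider stays closed — the path is blocked at N.
Path 4: T → N ← B ← F → Y
  N is a collider here and neither N nor any of its descendants is conditioned on, so the collider stays closed — the path is blocked at N.
Path 5: T → B → X ← F → Y
  B is a chain here and B is conditioned on, so the path is blocked at B.
Path 6: T → B ← F → Y
  B is a collider and B is conditioned on, which opens it; F is a fork and F is not conditioned on — no node blocks this path, so it is active.
Since the path T → X ← F → Y is active, T and Y are not d-separated given {B, X}.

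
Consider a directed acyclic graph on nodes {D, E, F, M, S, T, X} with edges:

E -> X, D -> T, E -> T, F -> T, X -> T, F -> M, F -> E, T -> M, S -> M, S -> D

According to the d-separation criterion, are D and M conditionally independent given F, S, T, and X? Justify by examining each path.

Yes — D and M are d-separated given {F, S, T, X}.

5 paths connect D and M; each must be blocked for d-separation to hold:
  1. D ← S → M — S:fork[blocks] ⇒ blocked
  2. D → T ← F → M — T:collider[open]; F:fork[blocks] ⇒ blocked
  3. D → T ← E ← F → M — T:collider[open]; E:chain[open]; F:fork[blocks] ⇒ blocked
  4. D → T → M — T:chain[blocks] ⇒ blocked
  5. D → T ← X ← E ← F → M — T:collider[open]; X:chain[blocks]; E:chain[open]; F:fork[blocks] ⇒ blocked
All paths are blocked; D ⊥ M | {F, S, T, X} holds.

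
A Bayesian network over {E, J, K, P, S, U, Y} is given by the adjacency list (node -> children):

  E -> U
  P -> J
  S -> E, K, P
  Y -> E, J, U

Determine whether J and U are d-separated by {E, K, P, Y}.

Yes

4 paths connect J and U; each must be blocked for d-separation to hold:
  1. J ← Y → E → U — Y:fork[blocks]; E:chain[blocks] ⇒ blocked
  2. J ← Y → U — Y:fork[blocks] ⇒ blocked
  3. J ← P ← S → E ← Y → U — P:chain[blocks]; S:fork[open]; E:collider[open]; Y:fork[blocks] ⇒ blocked
  4. J ← P ← S → E → U — P:chain[blocks]; S:fork[open]; E:chain[blocks] ⇒ blocked
Every path is blocked, so J and U are d-separated given {E, K, P, Y}.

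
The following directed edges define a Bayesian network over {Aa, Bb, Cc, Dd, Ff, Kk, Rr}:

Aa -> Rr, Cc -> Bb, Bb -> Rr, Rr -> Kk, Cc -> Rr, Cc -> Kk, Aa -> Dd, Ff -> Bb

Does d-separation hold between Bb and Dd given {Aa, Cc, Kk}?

We examine all 3 paths between Bb and Dd:
  1. Bb → Rr ← Aa → Dd — Rr:collider[open]; Aa:fork[blocks] ⇒ blocked
  2. Bb ← Cc → Rr ← Aa → Dd — Cc:fork[blocks]; Rr:collider[open]; Aa:fork[blocks] ⇒ blocked
  3. Bb ← Cc → Kk ← Rr ← Aa → Dd — Cc:fork[blocks]; Kk:collider[open]; Rr:chain[open]; Aa:fork[blocks] ⇒ blocked
Every path is blocked, so Bb and Dd are d-separated given {Aa, Cc, Kk}.

Yes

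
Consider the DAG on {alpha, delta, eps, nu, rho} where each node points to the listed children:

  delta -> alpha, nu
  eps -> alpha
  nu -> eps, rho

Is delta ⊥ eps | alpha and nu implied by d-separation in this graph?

We examine all 2 paths between delta and eps:
Path 1: delta → nu → eps
  nu is a chain here and nu is conditioned on, so the path is blocked at nu.
Path 2: delta → alpha ← eps
  alpha is a collider and alpha is conditioned on, which opens it — no node blocks this path, so it is active.
Because an active path exists, delta and eps are not d-separated.

No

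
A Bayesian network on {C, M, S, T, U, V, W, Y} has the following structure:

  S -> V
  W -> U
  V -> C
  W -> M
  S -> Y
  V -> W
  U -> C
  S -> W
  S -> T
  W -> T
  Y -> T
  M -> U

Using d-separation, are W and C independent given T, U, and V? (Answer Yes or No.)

Yes

6 paths connect W and C; each must be blocked for d-separation to hold:
Path 1: W → M → U → C
  U is a chain here and U is conditioned on, so the path is blocked at U.
Path 2: W ← S → V → C
  V is a chain here and V is conditioned on, so the path is blocked at V.
Path 3: W ← V → C
  V is a fork here and V is conditioned on, so the path is blocked at V.
Path 4: W → T ← S → V → C
  V is a chain here and V is conditioned on, so the path is blocked at V.
Path 5: W → T ← Y ← S → V → C
  V is a chain here and V is conditioned on, so the path is blocked at V.
Path 6: W → U → C
  U is a chain here and U is conditioned on, so the path is blocked at U.
Every path is blocked, so W and C are d-separated given {T, U, V}.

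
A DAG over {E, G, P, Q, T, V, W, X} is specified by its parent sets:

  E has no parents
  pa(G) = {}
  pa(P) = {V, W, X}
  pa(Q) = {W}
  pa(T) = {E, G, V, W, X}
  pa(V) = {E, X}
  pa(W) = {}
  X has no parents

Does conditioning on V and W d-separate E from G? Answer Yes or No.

There are 6 undirected paths between E and G; checking each against the conditioning set {V, W}:
  1. E → V ← X → T ← G — V:collider[open]; X:fork[open]; T:collider[blocks] ⇒ blocked
  2. E → V ← X → P ← W → T ← G — V:collider[open]; X:fork[open]; P:collider[blocks]; W:fork[blocks]; T:collider[blocks] ⇒ blocked
  3. E → V → T ← G — V:chain[blocks]; T:collider[blocks] ⇒ blocked
  4. E → V → P ← X → T ← G — V:chain[blocks]; P:collider[blocks]; X:fork[open]; T:collider[blocks] ⇒ blocked
  5. E → V → P ← W → T ← G — V:chain[blocks]; P:collider[blocks]; W:fork[blocks]; T:collider[blocks] ⇒ blocked
  6. E → T ← G — T:collider[blocks] ⇒ blocked
Every path is blocked, so E and G are d-separated given {V, W}.

Yes — E and G are d-separated given {V, W}.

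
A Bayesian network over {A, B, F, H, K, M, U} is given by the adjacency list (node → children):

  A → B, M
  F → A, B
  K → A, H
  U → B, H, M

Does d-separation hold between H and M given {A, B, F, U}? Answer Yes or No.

There are 6 undirected paths between H and M; checking each against the conditioning set {A, B, F, U}:
Path 1: H ← K → A → M
  A is a chain here and A is conditioned on, so the path is blocked at A.
Path 2: H ← K → A → B ← U → M
  A is a chain here and A is conditioned on, so the path is blocked at A.
Path 3: H ← K → A ← F → B ← U → M
  F is a fork here and F is conditioned on, so the path is blocked at F.
Path 4: H ← U → M
  U is a fork here and U is conditioned on, so the path is blocked at U.
Path 5: H ← U → B ← F → A → M
  U is a fork here and U is conditioned on, so the path is blocked at U.
Path 6: H ← U → B ← A → M
  U is a fork here and U is conditioned on, so the path is blocked at U.
Since every path is blocked, d-separation holds.

Yes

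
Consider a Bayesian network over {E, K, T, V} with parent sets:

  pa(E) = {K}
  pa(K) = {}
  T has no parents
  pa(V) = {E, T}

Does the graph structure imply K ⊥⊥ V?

No

Only one path connects K and V:
Path 1: K → E → V
  E is a chain and E is not conditioned on — no node blocks this path, so it is active.
Because an active path exists, K and V are not d-separated.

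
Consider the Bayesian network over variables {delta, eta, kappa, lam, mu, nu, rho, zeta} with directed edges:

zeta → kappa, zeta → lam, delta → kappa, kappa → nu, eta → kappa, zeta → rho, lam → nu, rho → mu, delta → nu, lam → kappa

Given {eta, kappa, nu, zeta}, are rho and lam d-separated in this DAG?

4 paths connect rho and lam; each must be blocked for d-separation to hold:
Path 1: rho ← zeta → kappa ← delta → nu ← lam
  zeta is a fork here and zeta is conditioned on, so the path is blocked at zeta.
Path 2: rho ← zeta → kappa ← lam
  zeta is a fork here and zeta is conditioned on, so the path is blocked at zeta.
Path 3: rho ← zeta → kappa → nu ← lam
  zeta is a fork here and zeta is conditioned on, so the path is blocked at zeta.
Path 4: rho ← zeta → lam
  zeta is a fork here and zeta is conditioned on, so the path is blocked at zeta.
Since every path is blocked, d-separation holds.

Yes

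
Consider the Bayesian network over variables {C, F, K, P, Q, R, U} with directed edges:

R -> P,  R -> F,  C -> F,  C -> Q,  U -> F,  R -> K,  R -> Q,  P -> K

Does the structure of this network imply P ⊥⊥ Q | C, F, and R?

Enumerating the 4 paths from P to Q and testing each for blocking by {C, F, R}:
Path 1: P → K ← R → Q
  K is a collider here and neither K nor any of its descendants is conditioned on, so the collider stays closed — the path is blocked at K.
Path 2: P → K ← R → F ← C → Q
  K is a collider here and neither K nor any of its descendants is conditioned on, so the collider stays closed — the path is blocked at K.
Path 3: P ← R → Q
  R is a fork here and R is conditioned on, so the path is blocked at R.
Path 4: P ← R → F ← C → Q
  R is a fork here and R is conditioned on, so the path is blocked at R.
Every path is blocked, so P and Q are d-separated given {C, F, R}.

Yes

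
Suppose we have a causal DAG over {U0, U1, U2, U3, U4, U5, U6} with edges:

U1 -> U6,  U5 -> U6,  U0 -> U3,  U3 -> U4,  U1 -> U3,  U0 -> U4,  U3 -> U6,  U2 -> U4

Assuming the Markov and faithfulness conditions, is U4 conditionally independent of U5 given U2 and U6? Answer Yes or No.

There are 4 undirected paths between U4 and U5; checking each against the conditioning set {U2, U6}:
  1. U4 ← U3 ← U1 → U6 ← U5 — U3:chain[open]; U1:fork[open]; U6:collider[open] ⇒ active
  2. U4 ← U3 → U6 ← U5 — U3:fork[open]; U6:collider[open] ⇒ active
  3. U4 ← U0 → U3 ← U1 → U6 ← U5 — U0:fork[open]; U3:collider[open]; U1:fork[open]; U6:collider[open] ⇒ active
  4. U4 ← U0 → U3 → U6 ← U5 — U0:fork[open]; U3:chain[open]; U6:collider[open] ⇒ active
Since the path U4 ← U3 ← U1 → U6 ← U5 is active, U4 and U5 are not d-separated given {U2, U6}.

No — U4 and U5 are not d-separated given {U2, U6}.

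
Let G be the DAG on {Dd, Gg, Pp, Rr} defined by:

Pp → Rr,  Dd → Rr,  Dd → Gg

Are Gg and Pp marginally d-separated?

The only undirected path from Gg to Pp is:
Path 1: Gg ← Dd → Rr ← Pp
  Rr is a collider here and neither Rr nor any of its descendants is conditioned on, so the collider stays closed — the path is blocked at Rr.
Every path is blocked, so Gg and Pp are d-separated given ∅.

Yes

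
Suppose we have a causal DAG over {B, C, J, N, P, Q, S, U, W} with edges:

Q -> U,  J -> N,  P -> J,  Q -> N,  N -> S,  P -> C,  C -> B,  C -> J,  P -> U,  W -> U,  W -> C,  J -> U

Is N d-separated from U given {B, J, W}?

We examine all 6 paths between N and U:
Path 1: N ← J → U
  J is a fork here and J is conditioned on, so the path is blocked at J.
Path 2: N ← J ← P → U
  J is a chain here and J is conditioned on, so the path is blocked at J.
Path 3: N ← J ← P → C ← W → U
  J is a chain here and J is conditioned on, so the path is blocked at J.
Path 4: N ← J ← C ← W → U
  J is a chain here and J is conditioned on, so the path is blocked at J.
Path 5: N ← J ← C ← P → U
  J is a chain here and J is conditioned on, so the path is blocked at J.
Path 6: N ← Q → U
  Q is a fork and Q is not conditioned on — no node blocks this path, so it is active.
At least one path is unblocked, so d-separation fails.

No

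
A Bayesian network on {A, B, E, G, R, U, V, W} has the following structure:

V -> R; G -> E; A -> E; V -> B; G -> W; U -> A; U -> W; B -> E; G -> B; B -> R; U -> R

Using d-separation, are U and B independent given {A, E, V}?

Yes — U and B are d-separated given {A, E, V}.

6 paths connect U and B; each must be blocked for d-separation to hold:
Path 1: U → R ← V → B
  R is a collider here and neither R nor any of its descendants is conditioned on, so the collider stays closed — the path is blocked at R.
Path 2: U → R ← B
  R is a collider here and neither R nor any of its descendants is conditioned on, so the collider stays closed — the path is blocked at R.
Path 3: U → A → E ← G → B
  A is a chain here and A is conditioned on, so the path is blocked at A.
Path 4: U → A → E ← B
  A is a chain here and A is conditioned on, so the path is blocked at A.
Path 5: U → W ← G → E ← B
  W is a collider here and neither W nor any of its descendants is conditioned on, so the collider stays closed — the path is blocked at W.
Path 6: U → W ← G → B
  W is a collider here and neither W nor any of its descendants is conditioned on, so the collider stays closed — the path is blocked at W.
Since every path is blocked, d-separation holds.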